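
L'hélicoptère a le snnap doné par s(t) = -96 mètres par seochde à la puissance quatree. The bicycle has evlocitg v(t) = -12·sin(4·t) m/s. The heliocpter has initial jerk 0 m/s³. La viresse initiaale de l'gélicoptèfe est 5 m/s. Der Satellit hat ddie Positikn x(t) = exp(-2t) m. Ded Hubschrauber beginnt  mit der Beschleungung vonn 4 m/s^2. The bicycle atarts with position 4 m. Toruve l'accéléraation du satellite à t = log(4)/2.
Nous devons dériver notre équation de la position x(t) = exp(-2·t) 2 fois. En dérivant la position, nous obtenons la vitesse: v(t) = -2·exp(-2·t). La dérivée de la vitesse donne l'accélération: a(t) = 4·exp(-2·t). De l'équation de l'accélération a(t) = 4·exp(-2·t), nous substituons t = log(4)/2 pour obtenir a = 1.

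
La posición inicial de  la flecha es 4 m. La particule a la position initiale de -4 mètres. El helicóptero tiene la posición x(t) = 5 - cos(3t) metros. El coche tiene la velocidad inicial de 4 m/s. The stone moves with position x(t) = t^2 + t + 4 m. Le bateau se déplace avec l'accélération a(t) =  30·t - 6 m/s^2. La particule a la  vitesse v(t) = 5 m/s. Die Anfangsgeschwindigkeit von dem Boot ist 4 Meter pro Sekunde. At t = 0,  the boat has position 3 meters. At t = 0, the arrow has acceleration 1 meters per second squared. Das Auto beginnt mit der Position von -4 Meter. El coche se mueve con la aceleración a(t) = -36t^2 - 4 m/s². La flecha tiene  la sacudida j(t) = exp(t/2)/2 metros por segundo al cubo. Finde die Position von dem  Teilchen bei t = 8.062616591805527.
Um dies zu lösen, müssen wir 1 Integral unserer Gleichung für die Geschwindigkeit v(t) = 5 finden. Mit ∫v(t)dt und Anwendung von x(0) = -4, finden wir x(t) = 5·t - 4. Aus der Gleichung für die Position x(t) = 5·t - 4, setzen wir t = 8.062616591805527 ein und erhalten x = 36.3130829590276.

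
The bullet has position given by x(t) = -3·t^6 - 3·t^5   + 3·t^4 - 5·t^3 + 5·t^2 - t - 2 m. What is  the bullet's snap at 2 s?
To solve this, we need to take 4 derivatives of our position equation x(t) = -3·t^6 - 3·t^5 + 3·t^4 - 5·t^3 + 5·t^2 - t - 2. The derivative of position gives velocity: v(t) = -18·t^5 - 15·t^4 + 12·t^3 - 15·t^2 + 10·t - 1. The derivative of velocity gives acceleration: a(t) = -90·t^4 - 60·t^3 + 36·t^2 - 30·t + 10. The derivative of acceleration gives jerk: j(t) = -360·t^3 - 180·t^2 + 72·t - 30. Taking d/dt of j(t), we find s(t) = -1080·t^2 - 360·t + 72. We have snap s(t) = -1080·t^2 - 360·t + 72. Substituting t = 2: s(2) = -4968.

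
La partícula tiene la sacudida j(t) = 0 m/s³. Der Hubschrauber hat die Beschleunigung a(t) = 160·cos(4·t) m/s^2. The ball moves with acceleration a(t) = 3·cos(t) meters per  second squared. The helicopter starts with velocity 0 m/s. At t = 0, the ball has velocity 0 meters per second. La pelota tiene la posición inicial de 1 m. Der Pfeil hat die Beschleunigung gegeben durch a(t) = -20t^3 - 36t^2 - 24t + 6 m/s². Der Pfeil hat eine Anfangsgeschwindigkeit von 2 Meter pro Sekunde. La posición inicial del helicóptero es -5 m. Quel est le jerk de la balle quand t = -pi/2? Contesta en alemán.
Ausgehend von der Beschleunigung a(t) = 3·cos(t), nehmen wir 1 Ableitung. Mit d/dt von a(t) finden wir j(t) = -3·sin(t). Mit j(t) = -3·sin(t) und Einsetzen von t = -pi/2, finden wir j = 3.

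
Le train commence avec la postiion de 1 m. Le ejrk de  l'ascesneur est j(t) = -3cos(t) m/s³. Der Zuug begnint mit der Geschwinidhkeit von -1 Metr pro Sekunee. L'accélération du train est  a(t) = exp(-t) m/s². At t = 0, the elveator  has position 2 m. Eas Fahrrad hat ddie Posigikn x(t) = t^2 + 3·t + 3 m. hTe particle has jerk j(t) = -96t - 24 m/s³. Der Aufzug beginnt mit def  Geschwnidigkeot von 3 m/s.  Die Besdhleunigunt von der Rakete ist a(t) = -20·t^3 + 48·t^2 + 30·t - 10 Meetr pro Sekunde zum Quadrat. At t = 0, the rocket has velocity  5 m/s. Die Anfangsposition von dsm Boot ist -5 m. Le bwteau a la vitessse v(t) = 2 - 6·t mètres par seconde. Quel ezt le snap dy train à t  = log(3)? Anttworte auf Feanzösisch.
Pour résoudre ceci, nous devons prendre 2 dérivées de notre équation de l'accélération a(t) = exp(-t). La dérivée de l'accélération donne le jerk: j(t) = -exp(-t). En dérivant le jerk, nous obtenons le snap: s(t) = exp(-t). En utilisant s(t) = exp(-t) et en substituant t = log(3), nous trouvons s = 1/3.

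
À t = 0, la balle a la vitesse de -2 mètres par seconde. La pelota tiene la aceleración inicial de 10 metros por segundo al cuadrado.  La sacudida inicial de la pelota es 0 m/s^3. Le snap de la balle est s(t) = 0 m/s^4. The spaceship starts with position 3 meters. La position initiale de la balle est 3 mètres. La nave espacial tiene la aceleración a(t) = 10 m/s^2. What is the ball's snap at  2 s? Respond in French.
De l'équation du snap s(t) = 0, nous substituons t = 2 pour obtenir s = 0.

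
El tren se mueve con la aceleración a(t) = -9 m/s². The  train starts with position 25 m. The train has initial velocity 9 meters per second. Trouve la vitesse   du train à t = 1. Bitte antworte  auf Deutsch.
Um dies zu lösen, müssen wir 1 Integral unserer Gleichung für die Beschleunigung a(t) = -9 finden. Mit ∫a(t)dt und Anwendung von v(0) = 9, finden wir v(t) = 9 - 9·t. Wir haben die Geschwindigkeit v(t) = 9 - 9·t. Durch Einsetzen von t = 1: v(1) = 0.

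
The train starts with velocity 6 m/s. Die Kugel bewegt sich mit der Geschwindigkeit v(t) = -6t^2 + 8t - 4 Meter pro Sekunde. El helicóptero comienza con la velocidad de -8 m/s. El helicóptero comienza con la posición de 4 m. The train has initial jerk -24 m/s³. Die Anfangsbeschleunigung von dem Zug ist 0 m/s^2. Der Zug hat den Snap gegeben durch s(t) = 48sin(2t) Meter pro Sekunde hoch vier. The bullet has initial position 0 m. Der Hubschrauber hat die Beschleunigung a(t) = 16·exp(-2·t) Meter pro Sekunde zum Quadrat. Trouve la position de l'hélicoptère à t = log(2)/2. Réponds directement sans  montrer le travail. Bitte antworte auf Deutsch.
Bei t = log(2)/2, x = 2.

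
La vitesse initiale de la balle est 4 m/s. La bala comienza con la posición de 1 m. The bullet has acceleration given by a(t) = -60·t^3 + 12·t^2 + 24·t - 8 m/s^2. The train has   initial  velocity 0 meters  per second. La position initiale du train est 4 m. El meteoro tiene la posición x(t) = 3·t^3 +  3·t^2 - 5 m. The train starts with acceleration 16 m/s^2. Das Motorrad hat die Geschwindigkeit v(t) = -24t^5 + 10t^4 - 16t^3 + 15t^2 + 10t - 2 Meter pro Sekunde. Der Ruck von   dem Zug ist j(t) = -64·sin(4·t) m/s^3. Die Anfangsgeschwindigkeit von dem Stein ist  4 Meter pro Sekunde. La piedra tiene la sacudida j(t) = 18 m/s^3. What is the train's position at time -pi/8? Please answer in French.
Pour résoudre ceci, nous devons prendre 3 primitives de notre équation du jerk j(t) = -64·sin(4·t). La primitive du jerk est l'accélération. En utilisant a(0) = 16, nous obtenons a(t) = 16·cos(4·t). L'intégrale de l'accélération est la vitesse. En utilisant v(0) = 0, nous obtenons v(t) = 4·sin(4·t). La primitive de la vitesse, avec x(0) = 4, donne la position: x(t) = 5 - cos(4·t). De l'équation de la position x(t) = 5 - cos(4·t), nous substituons t = -pi/8 pour obtenir x = 5.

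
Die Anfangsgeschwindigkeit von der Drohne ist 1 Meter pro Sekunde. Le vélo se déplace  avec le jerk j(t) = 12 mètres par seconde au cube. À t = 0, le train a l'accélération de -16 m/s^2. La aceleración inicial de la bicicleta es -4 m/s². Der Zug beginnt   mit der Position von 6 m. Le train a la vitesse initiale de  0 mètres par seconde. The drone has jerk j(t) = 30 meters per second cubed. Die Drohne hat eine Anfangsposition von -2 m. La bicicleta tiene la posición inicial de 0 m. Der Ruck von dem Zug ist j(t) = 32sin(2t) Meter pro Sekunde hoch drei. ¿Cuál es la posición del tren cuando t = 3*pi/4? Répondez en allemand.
Wir müssen unsere Gleichung für den Ruck j(t) = 32·sin(2·t) 3-mal integrieren. Mit ∫j(t)dt und Anwendung von a(0) = -16, finden wir a(t) = -16·cos(2·t). Das Integral von der Beschleunigung ist die Geschwindigkeit. Mit v(0) = 0 erhalten wir v(t) = -8·sin(2·t). Die Stammfunktion von der Geschwindigkeit, mit x(0) = 6, ergibt die Position: x(t) = 4·cos(2·t) + 2. Mit x(t) = 4·cos(2·t) + 2 und Einsetzen von t = 3*pi/4, finden wir x = 2.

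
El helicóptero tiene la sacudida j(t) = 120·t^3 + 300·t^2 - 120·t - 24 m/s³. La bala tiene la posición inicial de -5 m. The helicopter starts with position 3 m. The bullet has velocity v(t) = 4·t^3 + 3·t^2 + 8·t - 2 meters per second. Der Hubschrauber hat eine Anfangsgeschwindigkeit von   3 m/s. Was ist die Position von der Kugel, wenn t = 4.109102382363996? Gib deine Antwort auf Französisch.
Pour résoudre ceci, nous devons prendre 1 intégrale de notre équation de la vitesse v(t) = 4·t^3 + 3·t^2 + 8·t - 2. En prenant ∫v(t)dt et en appliquant x(0) = -5, nous trouvons x(t) = t^4 + t^3 + 4·t^2 - 2·t - 5. En utilisant x(t) = t^4 + t^3 + 4·t^2 - 2·t - 5 et en substituant t = 4.109102382363996, nous trouvons x = 408.795587928572.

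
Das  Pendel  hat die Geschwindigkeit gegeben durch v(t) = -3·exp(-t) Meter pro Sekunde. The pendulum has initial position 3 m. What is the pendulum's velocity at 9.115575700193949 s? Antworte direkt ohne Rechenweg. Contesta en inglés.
At t = 9.115575700193949, v = -0.000329820031444318.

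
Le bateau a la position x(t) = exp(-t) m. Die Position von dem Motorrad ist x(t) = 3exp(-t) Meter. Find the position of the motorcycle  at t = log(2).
From the given position equation x(t) = 3·exp(-t), we substitute t = log(2) to get x = 3/2.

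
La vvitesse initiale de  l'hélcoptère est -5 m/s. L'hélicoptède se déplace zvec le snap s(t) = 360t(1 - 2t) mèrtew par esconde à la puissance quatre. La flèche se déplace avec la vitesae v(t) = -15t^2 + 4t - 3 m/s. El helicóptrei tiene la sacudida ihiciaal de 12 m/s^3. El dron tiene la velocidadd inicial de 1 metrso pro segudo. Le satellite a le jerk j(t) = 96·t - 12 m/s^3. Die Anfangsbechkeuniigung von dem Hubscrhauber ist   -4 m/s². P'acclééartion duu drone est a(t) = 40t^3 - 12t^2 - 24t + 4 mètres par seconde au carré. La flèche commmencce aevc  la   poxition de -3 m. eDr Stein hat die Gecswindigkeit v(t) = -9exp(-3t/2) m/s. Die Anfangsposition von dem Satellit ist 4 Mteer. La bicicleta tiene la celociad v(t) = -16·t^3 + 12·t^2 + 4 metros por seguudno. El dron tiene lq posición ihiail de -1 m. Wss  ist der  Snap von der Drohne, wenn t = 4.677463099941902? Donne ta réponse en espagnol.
Partiendo de la aceleración a(t) = 40·t^3 - 12·t^2 - 24·t + 4, tomamos 2 derivadas. Derivando la aceleración, obtenemos la sacudida: j(t) = 120·t^2 - 24·t - 24. La derivada de la sacudida da el snap: s(t) = 240·t - 24. Usando s(t) = 240·t - 24 y sustituyendo t = 4.677463099941902, encontramos s = 1098.59114398606.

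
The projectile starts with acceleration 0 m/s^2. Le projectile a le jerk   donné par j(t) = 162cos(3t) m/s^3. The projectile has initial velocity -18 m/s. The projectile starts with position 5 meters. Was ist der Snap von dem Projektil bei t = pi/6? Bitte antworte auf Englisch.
To solve this, we need to take 1 derivative of our jerk equation j(t) = 162·cos(3·t). Differentiating jerk, we get snap: s(t) = -486·sin(3·t). Using s(t) = -486·sin(3·t) and substituting t = pi/6, we find s = -486.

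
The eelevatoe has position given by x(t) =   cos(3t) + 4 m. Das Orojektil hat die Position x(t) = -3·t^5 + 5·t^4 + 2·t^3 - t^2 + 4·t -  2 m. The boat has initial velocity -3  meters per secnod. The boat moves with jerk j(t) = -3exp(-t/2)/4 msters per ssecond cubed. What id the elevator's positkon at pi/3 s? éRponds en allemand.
Mit x(t) = cos(3·t) + 4 und Einsetzen von t = pi/3, finden wir x = 3.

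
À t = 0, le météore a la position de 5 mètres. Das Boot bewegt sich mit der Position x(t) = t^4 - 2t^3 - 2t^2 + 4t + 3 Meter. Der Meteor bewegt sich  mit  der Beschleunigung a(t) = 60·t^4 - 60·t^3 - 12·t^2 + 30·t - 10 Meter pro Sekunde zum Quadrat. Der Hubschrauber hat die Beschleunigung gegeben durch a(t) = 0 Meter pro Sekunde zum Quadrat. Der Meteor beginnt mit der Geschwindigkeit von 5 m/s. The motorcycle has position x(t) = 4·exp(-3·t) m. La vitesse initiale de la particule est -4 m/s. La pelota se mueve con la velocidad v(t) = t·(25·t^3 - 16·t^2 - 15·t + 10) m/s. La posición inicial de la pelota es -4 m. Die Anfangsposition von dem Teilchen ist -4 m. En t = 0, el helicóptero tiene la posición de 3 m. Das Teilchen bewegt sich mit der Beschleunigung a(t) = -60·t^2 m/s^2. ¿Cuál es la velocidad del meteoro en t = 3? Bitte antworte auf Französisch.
Nous devons trouver l'intégrale de notre équation de l'accélération a(t) = 60·t^4 - 60·t^3 - 12·t^2 + 30·t - 10 1 fois. L'intégrale de l'accélération est la vitesse. En utilisant v(0) = 5, nous obtenons v(t) = 12·t^5 - 15·t^4 - 4·t^3 + 15·t^2 - 10·t + 5. Nous avons la vitesse v(t) = 12·t^5 - 15·t^4 - 4·t^3 + 15·t^2 - 10·t + 5. En substituant t = 3: v(3) = 1703.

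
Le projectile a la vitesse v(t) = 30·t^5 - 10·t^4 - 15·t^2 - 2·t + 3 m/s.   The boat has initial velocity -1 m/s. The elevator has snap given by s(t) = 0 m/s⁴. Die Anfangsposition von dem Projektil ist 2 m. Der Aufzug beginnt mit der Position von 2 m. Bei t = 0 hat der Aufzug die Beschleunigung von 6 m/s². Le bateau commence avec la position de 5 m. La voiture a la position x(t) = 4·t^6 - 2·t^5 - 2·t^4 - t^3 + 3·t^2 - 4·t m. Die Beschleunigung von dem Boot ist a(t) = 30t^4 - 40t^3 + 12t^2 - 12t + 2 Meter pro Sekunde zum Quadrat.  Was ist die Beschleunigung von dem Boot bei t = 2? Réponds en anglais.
Using a(t) = 30·t^4 - 40·t^3 + 12·t^2 - 12·t + 2 and substituting t = 2, we find a = 186.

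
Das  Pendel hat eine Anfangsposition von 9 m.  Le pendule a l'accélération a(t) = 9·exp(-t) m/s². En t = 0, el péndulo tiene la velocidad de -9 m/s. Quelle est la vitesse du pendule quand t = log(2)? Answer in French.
En partant de l'accélération a(t) = 9·exp(-t), nous prenons 1 intégrale. En intégrant l'accélération et en utilisant la condition initiale v(0) = -9, nous obtenons v(t) = -9·exp(-t). Nous avons la vitesse v(t) = -9·exp(-t). En substituant t = log(2): v(log(2)) = -9/2.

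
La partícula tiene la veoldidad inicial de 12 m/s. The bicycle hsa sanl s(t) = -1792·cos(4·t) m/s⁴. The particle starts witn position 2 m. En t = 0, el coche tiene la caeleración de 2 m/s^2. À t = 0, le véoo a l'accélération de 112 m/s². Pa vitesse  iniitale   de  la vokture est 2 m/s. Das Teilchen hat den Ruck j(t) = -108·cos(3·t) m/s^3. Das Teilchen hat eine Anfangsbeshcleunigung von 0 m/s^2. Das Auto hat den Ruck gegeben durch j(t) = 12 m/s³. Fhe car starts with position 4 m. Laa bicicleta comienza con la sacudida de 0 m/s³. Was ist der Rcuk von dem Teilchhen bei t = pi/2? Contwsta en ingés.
We have jerk j(t) = -108·cos(3·t). Substituting t = pi/2: j(pi/2) = 0.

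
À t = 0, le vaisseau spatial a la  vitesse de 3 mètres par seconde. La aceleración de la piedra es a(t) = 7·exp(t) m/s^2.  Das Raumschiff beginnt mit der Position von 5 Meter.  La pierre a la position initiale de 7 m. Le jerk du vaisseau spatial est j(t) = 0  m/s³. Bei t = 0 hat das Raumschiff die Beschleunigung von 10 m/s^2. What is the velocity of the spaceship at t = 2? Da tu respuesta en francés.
En partant du jerk j(t) = 0, nous prenons 2 primitives. En prenant ∫j(t)dt et en appliquant a(0) = 10, nous trouvons a(t) = 10. La primitive de l'accélération est la vitesse. En utilisant v(0) = 3, nous obtenons v(t) = 10·t + 3. Nous avons la vitesse v(t) = 10·t + 3. En substituant t = 2: v(2) = 23.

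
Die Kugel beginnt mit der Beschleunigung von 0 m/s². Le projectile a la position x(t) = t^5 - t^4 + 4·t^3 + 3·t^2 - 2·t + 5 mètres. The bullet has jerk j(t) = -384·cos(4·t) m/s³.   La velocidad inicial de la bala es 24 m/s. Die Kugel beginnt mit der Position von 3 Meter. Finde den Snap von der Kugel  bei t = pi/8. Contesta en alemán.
Um dies zu lösen, müssen wir 1 Ableitung unserer Gleichung für den Ruck j(t) = -384·cos(4·t) nehmen. Mit d/dt von j(t) finden wir s(t) = 1536·sin(4·t). Wir haben den Snap s(t) = 1536·sin(4·t). Durch Einsetzen von t = pi/8: s(pi/8) = 1536.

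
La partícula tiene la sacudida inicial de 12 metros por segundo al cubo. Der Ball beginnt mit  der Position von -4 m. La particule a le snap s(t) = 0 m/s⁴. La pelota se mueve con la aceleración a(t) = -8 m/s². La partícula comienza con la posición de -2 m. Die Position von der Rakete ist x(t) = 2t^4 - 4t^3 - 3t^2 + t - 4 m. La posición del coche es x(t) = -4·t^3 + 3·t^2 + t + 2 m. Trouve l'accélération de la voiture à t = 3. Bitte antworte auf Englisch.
Starting from position x(t) = -4·t^3 + 3·t^2 + t + 2, we take 2 derivatives. Taking d/dt of x(t), we find v(t) = -12·t^2 + 6·t + 1. Taking d/dt of v(t), we find a(t) = 6 - 24·t. Using a(t) = 6 - 24·t and substituting t = 3, we find a = -66.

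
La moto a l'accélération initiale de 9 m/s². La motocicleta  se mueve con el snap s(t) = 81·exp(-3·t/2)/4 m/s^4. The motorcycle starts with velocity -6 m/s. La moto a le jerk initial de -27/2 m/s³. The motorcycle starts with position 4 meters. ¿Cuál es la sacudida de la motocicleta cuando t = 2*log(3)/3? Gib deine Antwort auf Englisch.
We must find the integral of our snap equation s(t) = 81·exp(-3·t/2)/4 1 time. Integrating snap and using the initial condition j(0) = -27/2, we get j(t) = -27·exp(-3·t/2)/2. From the given jerk equation j(t) = -27·exp(-3·t/2)/2, we substitute t = 2*log(3)/3 to get j = -9/2.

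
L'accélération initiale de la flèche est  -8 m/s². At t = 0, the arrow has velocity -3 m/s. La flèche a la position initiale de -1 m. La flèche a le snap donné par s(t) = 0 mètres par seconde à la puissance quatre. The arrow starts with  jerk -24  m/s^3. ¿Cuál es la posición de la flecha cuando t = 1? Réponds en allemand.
Wir müssen unsere Gleichung für den Snap s(t) = 0 4-mal integrieren. Die Stammfunktion von dem Snap ist der Ruck. Mit j(0) = -24 erhalten wir j(t) = -24. Die Stammfunktion von dem Ruck ist die Beschleunigung. Mit a(0) = -8 erhalten wir a(t) = -24·t - 8. Die Stammfunktion von der Beschleunigung, mit v(0) = -3, ergibt die Geschwindigkeit: v(t) = -12·t^2 - 8·t - 3. Die Stammfunktion von der Geschwindigkeit ist die Position. Mit x(0) = -1 erhalten wir x(t) = -4·t^3 - 4·t^2 - 3·t - 1. Aus der Gleichung für die Position x(t) = -4·t^3 - 4·t^2 - 3·t - 1, setzen wir t = 1 ein und erhalten x = -12.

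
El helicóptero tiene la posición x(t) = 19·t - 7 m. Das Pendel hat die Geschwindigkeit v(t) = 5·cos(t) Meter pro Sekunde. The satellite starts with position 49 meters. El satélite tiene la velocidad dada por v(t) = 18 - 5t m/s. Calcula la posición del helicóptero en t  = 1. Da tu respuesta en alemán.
Wir haben die Position x(t) = 19·t - 7. Durch Einsetzen von t = 1: x(1) = 12.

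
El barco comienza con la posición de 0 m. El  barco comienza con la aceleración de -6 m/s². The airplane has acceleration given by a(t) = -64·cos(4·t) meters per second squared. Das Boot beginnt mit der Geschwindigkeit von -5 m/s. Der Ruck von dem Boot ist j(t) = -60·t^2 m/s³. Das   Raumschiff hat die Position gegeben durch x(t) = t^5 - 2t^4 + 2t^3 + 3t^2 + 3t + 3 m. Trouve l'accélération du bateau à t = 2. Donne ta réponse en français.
Nous devons intégrer notre équation du jerk j(t) = -60·t^2 1 fois. En prenant ∫j(t)dt et en appliquant a(0) = -6, nous trouvons a(t) = -20·t^3 - 6. De l'équation de l'accélération a(t) = -20·t^3 - 6, nous substituons t = 2 pour obtenir a = -166.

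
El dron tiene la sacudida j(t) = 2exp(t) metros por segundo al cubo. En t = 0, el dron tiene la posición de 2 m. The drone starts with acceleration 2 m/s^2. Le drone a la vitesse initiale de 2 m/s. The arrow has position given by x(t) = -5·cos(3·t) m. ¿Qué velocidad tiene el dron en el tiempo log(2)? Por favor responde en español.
Partiendo de la sacudida j(t) = 2·exp(t), tomamos 2 antiderivadas. La integral de la sacudida es la aceleración. Usando a(0) = 2, obtenemos a(t) = 2·exp(t). La integral de la aceleración, con v(0) = 2, da la velocidad: v(t) = 2·exp(t). Usando v(t) = 2·exp(t) y sustituyendo t = log(2), encontramos v = 4.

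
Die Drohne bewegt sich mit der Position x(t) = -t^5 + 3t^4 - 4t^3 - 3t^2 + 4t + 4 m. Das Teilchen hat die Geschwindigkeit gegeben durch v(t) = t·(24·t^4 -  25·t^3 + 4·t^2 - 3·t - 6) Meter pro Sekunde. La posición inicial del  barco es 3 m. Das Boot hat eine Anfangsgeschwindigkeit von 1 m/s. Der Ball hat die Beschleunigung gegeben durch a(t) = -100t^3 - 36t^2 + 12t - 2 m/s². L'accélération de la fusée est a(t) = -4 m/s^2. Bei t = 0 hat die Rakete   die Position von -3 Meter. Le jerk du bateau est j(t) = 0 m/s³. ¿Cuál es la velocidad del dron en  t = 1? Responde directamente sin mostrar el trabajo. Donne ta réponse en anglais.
The velocity at t = 1 is v = -7.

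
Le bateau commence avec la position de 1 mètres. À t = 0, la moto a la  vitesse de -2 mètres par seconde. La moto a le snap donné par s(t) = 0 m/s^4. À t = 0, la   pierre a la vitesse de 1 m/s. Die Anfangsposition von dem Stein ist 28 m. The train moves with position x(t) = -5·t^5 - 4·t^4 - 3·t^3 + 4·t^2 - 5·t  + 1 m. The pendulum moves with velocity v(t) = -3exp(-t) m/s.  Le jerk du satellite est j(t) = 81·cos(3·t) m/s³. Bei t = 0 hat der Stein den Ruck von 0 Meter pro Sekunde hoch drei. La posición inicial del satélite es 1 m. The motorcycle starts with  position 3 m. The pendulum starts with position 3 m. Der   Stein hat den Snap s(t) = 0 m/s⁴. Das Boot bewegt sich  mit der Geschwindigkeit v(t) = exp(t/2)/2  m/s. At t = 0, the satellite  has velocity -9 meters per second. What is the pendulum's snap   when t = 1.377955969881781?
We must differentiate our velocity equation v(t) = -3·exp(-t) 3 times. The derivative of velocity gives acceleration: a(t) = 3·exp(-t). The derivative of acceleration gives jerk: j(t) = -3·exp(-t). Taking d/dt of j(t), we find s(t) = 3·exp(-t). From the given snap equation s(t) = 3·exp(-t), we substitute t = 1.377955969881781 to get s = 0.756279939337829.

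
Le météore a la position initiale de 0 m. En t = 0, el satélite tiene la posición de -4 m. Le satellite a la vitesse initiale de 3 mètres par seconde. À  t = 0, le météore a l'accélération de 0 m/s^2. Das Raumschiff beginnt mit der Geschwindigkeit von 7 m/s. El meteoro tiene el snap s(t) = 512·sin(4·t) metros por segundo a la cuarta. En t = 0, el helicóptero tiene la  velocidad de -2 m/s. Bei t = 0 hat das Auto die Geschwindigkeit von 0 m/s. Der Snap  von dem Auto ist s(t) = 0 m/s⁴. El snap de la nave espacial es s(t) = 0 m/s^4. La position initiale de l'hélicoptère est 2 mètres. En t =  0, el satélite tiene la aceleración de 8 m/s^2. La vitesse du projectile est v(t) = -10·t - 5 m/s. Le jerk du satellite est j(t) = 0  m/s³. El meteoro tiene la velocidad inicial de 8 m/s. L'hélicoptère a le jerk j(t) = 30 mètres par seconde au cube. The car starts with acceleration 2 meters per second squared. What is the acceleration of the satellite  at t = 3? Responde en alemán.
Wir müssen das Integral unserer Gleichung für den Ruck j(t) = 0 1-mal finden. Das Integral von dem Ruck, mit a(0) = 8, ergibt die Beschleunigung: a(t) = 8. Aus der Gleichung für die Beschleunigung a(t) = 8, setzen wir t = 3 ein und erhalten a = 8.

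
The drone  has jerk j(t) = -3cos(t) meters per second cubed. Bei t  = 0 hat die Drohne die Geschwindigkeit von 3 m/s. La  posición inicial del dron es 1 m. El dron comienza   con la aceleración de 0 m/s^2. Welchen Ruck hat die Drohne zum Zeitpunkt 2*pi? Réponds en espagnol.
Tenemos la sacudida j(t) = -3·cos(t). Sustituyendo t = 2*pi: j(2*pi) = -3.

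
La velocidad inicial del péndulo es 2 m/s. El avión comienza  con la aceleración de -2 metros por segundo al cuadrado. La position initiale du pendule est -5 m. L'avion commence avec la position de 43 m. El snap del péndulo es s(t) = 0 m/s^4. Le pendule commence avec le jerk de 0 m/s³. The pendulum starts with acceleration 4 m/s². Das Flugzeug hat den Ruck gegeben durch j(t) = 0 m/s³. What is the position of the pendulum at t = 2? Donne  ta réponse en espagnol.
Partiendo del snap s(t) = 0, tomamos 4 antiderivadas. La antiderivada del snap, con j(0) = 0, da la sacudida: j(t) = 0. Integrando la sacudida y usando la condición inicial a(0) = 4, obtenemos a(t) = 4. Tomando ∫a(t)dt y aplicando v(0) = 2, encontramos v(t) = 4·t + 2. Tomando ∫v(t)dt y aplicando x(0) = -5, encontramos x(t) = 2·t^2 + 2·t - 5. Usando x(t) = 2·t^2 + 2·t - 5 y sustituyendo t = 2, encontramos x = 7.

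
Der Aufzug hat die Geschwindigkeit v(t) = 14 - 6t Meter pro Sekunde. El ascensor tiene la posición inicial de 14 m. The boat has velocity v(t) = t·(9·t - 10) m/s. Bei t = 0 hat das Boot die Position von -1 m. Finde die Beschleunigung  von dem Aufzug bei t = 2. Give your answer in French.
Nous devons dériver notre équation de la vitesse v(t) = 14 - 6·t 1 fois. En prenant d/dt de v(t), nous trouvons a(t) = -6. En utilisant a(t) = -6 et en substituant t = 2, nous trouvons a = -6.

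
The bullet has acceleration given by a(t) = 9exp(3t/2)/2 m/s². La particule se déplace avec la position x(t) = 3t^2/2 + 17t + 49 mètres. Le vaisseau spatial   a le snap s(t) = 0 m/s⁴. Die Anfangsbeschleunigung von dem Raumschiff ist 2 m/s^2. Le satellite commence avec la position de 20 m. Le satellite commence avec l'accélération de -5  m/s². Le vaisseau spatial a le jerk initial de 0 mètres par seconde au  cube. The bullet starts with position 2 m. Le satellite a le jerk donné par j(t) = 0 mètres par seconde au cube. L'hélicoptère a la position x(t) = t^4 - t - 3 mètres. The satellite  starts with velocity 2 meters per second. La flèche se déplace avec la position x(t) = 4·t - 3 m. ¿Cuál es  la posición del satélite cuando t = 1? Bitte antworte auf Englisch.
We must find the integral of our jerk equation j(t) = 0 3 times. The integral of jerk, with a(0) = -5, gives acceleration: a(t) = -5. Taking ∫a(t)dt and applying v(0) = 2, we find v(t) = 2 - 5·t. Finding the antiderivative of v(t) and using x(0) = 20: x(t) = -5·t^2/2 + 2·t + 20. We have position x(t) = -5·t^2/2 + 2·t + 20. Substituting t = 1: x(1) = 39/2.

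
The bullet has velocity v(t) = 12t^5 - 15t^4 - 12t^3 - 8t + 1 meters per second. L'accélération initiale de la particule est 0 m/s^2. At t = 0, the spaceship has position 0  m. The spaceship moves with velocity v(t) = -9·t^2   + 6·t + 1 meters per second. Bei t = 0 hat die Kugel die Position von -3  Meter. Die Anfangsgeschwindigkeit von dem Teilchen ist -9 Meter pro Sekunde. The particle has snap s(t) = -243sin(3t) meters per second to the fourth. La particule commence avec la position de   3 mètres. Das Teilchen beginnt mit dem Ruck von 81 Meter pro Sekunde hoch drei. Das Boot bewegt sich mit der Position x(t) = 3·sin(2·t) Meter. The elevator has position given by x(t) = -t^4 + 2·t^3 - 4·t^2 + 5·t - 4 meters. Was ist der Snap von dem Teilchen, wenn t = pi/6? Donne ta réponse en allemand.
Mit s(t) = -243·sin(3·t) und Einsetzen von t = pi/6, finden wir s = -243.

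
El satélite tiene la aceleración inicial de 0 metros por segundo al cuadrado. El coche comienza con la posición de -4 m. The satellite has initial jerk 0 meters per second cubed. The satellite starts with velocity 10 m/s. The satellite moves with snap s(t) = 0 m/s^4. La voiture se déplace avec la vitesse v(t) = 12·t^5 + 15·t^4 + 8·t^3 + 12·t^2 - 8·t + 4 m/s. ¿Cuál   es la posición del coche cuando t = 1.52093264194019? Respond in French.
Nous devons intégrer notre équation de la vitesse v(t) = 12·t^5 + 15·t^4 + 8·t^3 + 12·t^2 - 8·t + 4 1 fois. La primitive de la vitesse, avec x(0) = -4, donne la position: x(t) = 2·t^6 + 3·t^5 + 2·t^4 + 4·t^3 - 4·t^2 + 4·t - 4. De l'équation de la position x(t) = 2·t^6 + 3·t^5 + 2·t^4 + 4·t^3 - 4·t^2 + 4·t - 4, nous substituons t = 1.52093264194019 pour obtenir x = 66.7783612595926.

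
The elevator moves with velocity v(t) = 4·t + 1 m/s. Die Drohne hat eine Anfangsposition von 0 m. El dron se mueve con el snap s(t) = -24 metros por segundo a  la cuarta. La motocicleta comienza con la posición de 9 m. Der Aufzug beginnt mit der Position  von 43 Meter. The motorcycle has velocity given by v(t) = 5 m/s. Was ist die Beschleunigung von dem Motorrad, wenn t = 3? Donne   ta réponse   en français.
Nous devons dériver notre équation de la vitesse v(t) = 5 1 fois. La dérivée de la vitesse donne l'accélération: a(t) = 0. De l'équation de l'accélération a(t) = 0, nous substituons t = 3 pour obtenir a = 0.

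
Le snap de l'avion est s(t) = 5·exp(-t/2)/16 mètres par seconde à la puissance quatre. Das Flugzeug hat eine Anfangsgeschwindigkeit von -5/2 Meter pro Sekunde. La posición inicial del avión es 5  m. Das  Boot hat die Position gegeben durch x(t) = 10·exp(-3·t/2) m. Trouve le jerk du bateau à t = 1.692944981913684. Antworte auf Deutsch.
Wir müssen unsere Gleichung für die Position x(t) = 10·exp(-3·t/2) 3-mal ableiten. Durch Ableiten von der Position erhalten wir die Geschwindigkeit: v(t) = -15·exp(-3·t/2). Durch Ableiten von der Geschwindigkeit erhalten wir die Beschleunigung: a(t) = 45·exp(-3·t/2)/2. Die Ableitung von der Beschleunigung ergibt den Ruck: j(t) = -135·exp(-3·t/2)/4. Wir haben den Ruck j(t) = -135·exp(-3·t/2)/4. Durch Einsetzen von t = 1.692944981913684: j(1.692944981913684) = -2.66329198097774.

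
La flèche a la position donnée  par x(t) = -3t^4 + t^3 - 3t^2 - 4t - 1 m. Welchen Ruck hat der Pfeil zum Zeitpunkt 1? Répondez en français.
En partant de la position x(t) = -3·t^4 + t^3 - 3·t^2 - 4·t - 1, nous prenons 3 dérivées. La dérivée de la position donne la vitesse: v(t) = -12·t^3 + 3·t^2 - 6·t - 4. En prenant d/dt de v(t), nous trouvons a(t) = -36·t^2 + 6·t - 6. En dérivant l'accélération, nous obtenons le jerk: j(t) = 6 - 72·t. Nous avons le jerk j(t) = 6 - 72·t. En substituant t = 1: j(1) = -66.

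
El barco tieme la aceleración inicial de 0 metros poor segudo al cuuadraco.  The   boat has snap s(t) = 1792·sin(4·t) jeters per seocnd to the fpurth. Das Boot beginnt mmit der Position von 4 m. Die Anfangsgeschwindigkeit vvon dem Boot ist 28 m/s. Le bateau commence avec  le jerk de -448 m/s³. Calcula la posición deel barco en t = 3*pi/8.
Partiendo del snap s(t) = 1792·sin(4·t), tomamos 4 antiderivadas. La integral del snap, con j(0) = -448, da la sacudida: j(t) = -448·cos(4·t). La integral de la sacudida, con a(0) = 0, da la aceleración: a(t) = -112·sin(4·t). La antiderivada de la aceleración es la velocidad. Usando v(0) = 28, obtenemos v(t) = 28·cos(4·t). La integral de la velocidad es la posición. Usando x(0) = 4, obtenemos x(t) = 7·sin(4·t) + 4. De la ecuación de la posición x(t) = 7·sin(4·t) + 4, sustituimos t = 3*pi/8 para obtener x = -3.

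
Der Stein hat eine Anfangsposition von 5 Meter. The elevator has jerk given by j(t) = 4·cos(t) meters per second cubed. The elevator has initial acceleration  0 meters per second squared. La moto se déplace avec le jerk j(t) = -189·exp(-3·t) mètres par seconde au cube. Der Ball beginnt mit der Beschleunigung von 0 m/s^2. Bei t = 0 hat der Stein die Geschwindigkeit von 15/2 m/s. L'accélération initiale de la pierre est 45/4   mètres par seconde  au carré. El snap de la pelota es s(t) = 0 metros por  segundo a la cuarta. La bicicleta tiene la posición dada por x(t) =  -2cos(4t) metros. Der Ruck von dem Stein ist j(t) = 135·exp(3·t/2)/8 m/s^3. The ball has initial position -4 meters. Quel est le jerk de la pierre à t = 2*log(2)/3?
En utilisant j(t) = 135·exp(3·t/2)/8 et en substituant t = 2*log(2)/3, nous trouvons j = 135/4.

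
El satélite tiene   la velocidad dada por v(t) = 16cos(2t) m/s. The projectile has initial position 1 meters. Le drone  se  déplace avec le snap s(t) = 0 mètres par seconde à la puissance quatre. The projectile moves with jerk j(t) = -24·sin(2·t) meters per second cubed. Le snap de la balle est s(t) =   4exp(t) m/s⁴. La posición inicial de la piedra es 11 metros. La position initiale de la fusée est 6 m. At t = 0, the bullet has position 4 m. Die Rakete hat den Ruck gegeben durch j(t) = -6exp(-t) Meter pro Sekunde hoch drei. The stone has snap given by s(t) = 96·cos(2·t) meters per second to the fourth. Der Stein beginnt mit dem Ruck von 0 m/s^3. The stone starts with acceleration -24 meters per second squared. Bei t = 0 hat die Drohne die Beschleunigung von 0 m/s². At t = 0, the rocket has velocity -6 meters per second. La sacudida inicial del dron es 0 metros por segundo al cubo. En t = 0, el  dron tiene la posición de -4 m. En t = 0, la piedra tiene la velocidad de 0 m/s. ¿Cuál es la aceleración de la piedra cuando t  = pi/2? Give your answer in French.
Nous devons intégrer notre équation du snap s(t) = 96·cos(2·t) 2 fois. En intégrant le snap et en utilisant la condition initiale j(0) = 0, nous obtenons j(t) = 48·sin(2·t). En prenant ∫j(t)dt et en appliquant a(0) = -24, nous trouvons a(t) = -24·cos(2·t). De l'équation de l'accélération a(t) = -24·cos(2·t), nous substituons t = pi/2 pour obtenir a = 24.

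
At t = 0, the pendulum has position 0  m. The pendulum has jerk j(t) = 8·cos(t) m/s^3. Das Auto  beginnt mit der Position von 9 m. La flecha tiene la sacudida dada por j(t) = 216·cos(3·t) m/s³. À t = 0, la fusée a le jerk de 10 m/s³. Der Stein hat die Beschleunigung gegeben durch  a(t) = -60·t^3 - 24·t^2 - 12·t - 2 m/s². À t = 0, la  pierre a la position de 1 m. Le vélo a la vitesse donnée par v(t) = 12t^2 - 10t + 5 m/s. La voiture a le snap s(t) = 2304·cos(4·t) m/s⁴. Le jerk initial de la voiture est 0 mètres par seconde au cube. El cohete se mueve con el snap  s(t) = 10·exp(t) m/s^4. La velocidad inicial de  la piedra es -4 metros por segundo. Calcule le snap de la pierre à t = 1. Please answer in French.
Pour résoudre ceci, nous devons prendre 2 dérivées de notre équation de l'accélération a(t) = -60·t^3 - 24·t^2 - 12·t - 2. La dérivée de l'accélération donne le jerk: j(t) = -180·t^2 - 48·t - 12. En dérivant le jerk, nous obtenons le snap: s(t) = -360·t - 48. En utilisant s(t) = -360·t - 48 et en substituant t = 1, nous trouvons s = -408.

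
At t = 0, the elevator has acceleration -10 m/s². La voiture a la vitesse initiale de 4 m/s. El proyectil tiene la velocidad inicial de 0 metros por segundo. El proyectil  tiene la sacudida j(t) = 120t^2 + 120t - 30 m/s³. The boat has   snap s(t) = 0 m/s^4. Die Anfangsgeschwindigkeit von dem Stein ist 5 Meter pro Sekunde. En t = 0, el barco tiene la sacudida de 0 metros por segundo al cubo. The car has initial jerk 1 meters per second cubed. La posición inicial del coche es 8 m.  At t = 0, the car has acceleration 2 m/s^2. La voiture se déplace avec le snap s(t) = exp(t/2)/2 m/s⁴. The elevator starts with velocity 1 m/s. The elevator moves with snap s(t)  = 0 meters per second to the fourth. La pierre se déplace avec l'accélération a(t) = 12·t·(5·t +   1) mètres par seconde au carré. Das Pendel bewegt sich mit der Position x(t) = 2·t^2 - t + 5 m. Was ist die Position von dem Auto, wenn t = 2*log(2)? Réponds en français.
Nous devons trouver l'intégrale de notre équation du snap s(t) = exp(t/2)/2 4 fois. En prenant ∫s(t)dt et en appliquant j(0) = 1, nous trouvons j(t) = exp(t/2). La primitive du jerk, avec a(0) = 2, donne l'accélération: a(t) = 2·exp(t/2). L'intégrale de l'accélération est la vitesse. En utilisant v(0) = 4, nous obtenons v(t) = 4·exp(t/2). La primitive de la vitesse est la position. En utilisant x(0) = 8, nous obtenons x(t) = 8·exp(t/2). En utilisant x(t) = 8·exp(t/2) et en substituant t = 2*log(2), nous trouvons x = 16.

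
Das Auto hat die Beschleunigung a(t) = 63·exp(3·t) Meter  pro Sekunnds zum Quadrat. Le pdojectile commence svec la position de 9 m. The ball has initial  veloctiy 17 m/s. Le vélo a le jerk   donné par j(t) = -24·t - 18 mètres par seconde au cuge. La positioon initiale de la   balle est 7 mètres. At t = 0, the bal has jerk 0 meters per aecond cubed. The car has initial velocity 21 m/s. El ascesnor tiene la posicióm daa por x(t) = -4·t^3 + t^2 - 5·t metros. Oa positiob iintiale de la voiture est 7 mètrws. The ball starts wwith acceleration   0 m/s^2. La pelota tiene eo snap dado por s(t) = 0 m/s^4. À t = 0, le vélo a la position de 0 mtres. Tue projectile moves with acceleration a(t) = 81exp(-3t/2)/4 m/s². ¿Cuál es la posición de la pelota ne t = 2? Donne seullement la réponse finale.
En t = 2, x = 41.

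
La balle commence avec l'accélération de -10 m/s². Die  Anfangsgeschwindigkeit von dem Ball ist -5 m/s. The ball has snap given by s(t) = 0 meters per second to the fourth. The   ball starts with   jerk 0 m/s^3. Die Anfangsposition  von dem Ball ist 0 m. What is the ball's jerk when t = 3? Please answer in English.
To solve this, we need to take 1 integral of our snap equation s(t) = 0. Finding the integral of s(t) and using j(0) = 0: j(t) = 0. We have jerk j(t) = 0. Substituting t = 3: j(3) = 0.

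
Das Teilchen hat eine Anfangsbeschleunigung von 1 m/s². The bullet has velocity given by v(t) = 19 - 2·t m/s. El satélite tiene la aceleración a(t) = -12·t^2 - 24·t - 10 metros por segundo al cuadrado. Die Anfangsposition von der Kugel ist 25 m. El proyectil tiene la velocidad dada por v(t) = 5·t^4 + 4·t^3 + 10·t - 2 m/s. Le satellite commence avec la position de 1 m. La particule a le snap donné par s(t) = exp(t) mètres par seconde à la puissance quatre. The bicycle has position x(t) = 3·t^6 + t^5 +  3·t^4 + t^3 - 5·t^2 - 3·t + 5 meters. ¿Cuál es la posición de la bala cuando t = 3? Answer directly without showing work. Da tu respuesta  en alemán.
Bei t = 3, x = 73.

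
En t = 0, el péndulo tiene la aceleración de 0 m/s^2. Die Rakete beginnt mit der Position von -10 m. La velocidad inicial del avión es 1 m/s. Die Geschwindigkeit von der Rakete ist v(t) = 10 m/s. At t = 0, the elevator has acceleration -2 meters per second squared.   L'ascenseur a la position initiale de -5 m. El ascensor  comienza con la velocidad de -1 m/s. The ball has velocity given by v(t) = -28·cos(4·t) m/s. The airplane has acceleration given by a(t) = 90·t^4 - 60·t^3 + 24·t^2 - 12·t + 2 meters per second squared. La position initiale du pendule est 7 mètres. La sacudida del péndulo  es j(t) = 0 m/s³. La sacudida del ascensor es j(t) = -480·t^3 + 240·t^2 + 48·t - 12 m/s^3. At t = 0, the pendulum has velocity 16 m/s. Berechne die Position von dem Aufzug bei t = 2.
Um dies zu lösen, müssen wir 3 Stammfunktionen unserer Gleichung für den Ruck j(t) = -480·t^3 + 240·t^2 + 48·t - 12 finden. Durch Integration von dem Ruck und Verwendung der Anfangsbedingung a(0) = -2, erhalten wir a(t) = -120·t^4 + 80·t^3 + 24·t^2 - 12·t - 2. Durch Integration von der Beschleunigung und Verwendung der Anfangsbedingung v(0) = -1, erhalten wir v(t) = -24·t^5 + 20·t^4 + 8·t^3 - 6·t^2 - 2·t - 1. Mit ∫v(t)dt und Anwendung von x(0) = -5, finden wir x(t) = -4·t^6 + 4·t^5 + 2·t^4 - 2·t^3 - t^2 - t - 5. Mit x(t) = -4·t^6 + 4·t^5 + 2·t^4 - 2·t^3 - t^2 - t - 5 und Einsetzen von t = 2, finden wir x = -123.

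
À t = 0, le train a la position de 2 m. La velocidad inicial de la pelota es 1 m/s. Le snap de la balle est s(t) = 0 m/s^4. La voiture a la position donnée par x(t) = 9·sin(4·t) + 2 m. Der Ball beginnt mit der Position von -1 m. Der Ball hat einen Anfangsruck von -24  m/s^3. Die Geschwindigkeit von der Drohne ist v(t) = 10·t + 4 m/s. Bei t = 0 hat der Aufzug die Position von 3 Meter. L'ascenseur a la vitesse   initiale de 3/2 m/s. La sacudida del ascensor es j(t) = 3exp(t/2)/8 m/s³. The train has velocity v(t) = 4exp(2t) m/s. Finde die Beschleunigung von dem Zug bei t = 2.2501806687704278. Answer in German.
Um dies zu lösen, müssen wir 1 Ableitung unserer Gleichung für die Geschwindigkeit v(t) = 4·exp(2·t) nehmen. Die Ableitung von der Geschwindigkeit ergibt die Beschleunigung: a(t) = 8·exp(2·t). Wir haben die Beschleunigung a(t) = 8·exp(2·t). Durch Einsetzen von t = 2.2501806687704278: a(2.2501806687704278) = 720.397309972991.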